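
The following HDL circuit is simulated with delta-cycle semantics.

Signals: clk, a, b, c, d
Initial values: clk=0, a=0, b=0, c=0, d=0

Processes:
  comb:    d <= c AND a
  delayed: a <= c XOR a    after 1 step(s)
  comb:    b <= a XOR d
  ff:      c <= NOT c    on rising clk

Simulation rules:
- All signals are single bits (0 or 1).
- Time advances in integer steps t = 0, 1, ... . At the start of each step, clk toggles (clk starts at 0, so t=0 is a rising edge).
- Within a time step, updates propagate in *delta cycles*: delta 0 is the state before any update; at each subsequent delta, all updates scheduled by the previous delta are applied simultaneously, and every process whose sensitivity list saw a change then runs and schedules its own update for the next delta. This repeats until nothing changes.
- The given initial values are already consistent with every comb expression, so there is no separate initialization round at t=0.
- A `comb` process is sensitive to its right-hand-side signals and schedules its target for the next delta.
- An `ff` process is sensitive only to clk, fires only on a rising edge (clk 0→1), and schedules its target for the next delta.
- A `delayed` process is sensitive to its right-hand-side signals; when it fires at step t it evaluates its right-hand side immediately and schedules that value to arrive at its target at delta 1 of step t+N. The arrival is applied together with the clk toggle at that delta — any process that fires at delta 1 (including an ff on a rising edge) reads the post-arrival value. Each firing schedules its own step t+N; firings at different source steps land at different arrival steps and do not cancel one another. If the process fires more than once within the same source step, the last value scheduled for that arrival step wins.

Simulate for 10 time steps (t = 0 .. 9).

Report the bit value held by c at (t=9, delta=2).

1

t=0 Δ0: c=0 a=0 clk=0 d=0 b=0
  Δ1: clk:0→1
  Δ2: c:0→1
  (2Δ to stable)
t=1 Δ0: c=1 a=0 clk=1 d=0 b=0
  Δ1: a:0→1, clk:1→0
  Δ2: d:0→1, b:0→1
  Δ3: b:1→0
  (3Δ to stable)
t=2 Δ0: c=1 a=1 clk=0 d=1 b=0
  Δ1: a:1→0, clk:0→1
  Δ2: c:1→0, d:1→0, b:0→1
  Δ3: b:1→0
  (3Δ to stable)
t=3 Δ0: c=0 a=0 clk=1 d=0 b=0
  Δ1: clk:1→0
  (1Δ to stable)
t=4 Δ0: c=0 a=0 clk=0 d=0 b=0
  Δ1: clk:0→1
  Δ2: c:0→1
  (2Δ to stable)
t=5 Δ0: c=1 a=0 clk=1 d=0 b=0
  Δ1: a:0→1, clk:1→0
  Δ2: d:0→1, b:0→1
  Δ3: b:1→0
  (3Δ to stable)
t=6 Δ0: c=1 a=1 clk=0 d=1 b=0
  Δ1: a:1→0, clk:0→1
  Δ2: c:1→0, d:1→0, b:0→1
  Δ3: b:1→0
  (3Δ to stable)
t=7 Δ0: c=0 a=0 clk=1 d=0 b=0
  Δ1: clk:1→0
  (1Δ to stable)
t=8 Δ0: c=0 a=0 clk=0 d=0 b=0
  Δ1: clk:0→1
  Δ2: c:0→1
  (2Δ to stable)
t=9 Δ0: c=1 a=0 clk=1 d=0 b=0
  Δ1: a:0→1, clk:1→0
  Δ2: d:0→1, b:0→1
  Δ3: b:1→0
  (3Δ to stable)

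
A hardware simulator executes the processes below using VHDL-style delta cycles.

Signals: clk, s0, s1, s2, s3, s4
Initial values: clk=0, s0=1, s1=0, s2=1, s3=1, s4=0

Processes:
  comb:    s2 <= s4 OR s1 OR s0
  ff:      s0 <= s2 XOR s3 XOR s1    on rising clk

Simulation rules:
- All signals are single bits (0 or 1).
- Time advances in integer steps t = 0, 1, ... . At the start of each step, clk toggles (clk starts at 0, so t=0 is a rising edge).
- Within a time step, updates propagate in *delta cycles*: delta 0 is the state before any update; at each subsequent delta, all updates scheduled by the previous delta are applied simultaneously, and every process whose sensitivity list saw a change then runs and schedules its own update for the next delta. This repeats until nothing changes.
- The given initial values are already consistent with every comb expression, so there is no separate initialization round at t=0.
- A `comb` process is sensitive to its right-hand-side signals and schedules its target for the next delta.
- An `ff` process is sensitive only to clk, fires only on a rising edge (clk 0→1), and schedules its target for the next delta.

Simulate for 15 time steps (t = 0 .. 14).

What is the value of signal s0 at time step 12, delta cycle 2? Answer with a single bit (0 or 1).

t0.Δ0 s2=1 clk=0 s4=0 s0=1 s3=1 s1=0
t0.Δ1 s2=1 clk=1 s4=0 s0=1 s3=1 s1=0
t0.Δ2 s2=1 clk=1 s4=0 s0=0 s3=1 s1=0
t0.Δ3 s2=0 clk=1 s4=0 s0=0 s3=1 s1=0
t1.Δ0 s2=0 clk=1 s4=0 s0=0 s3=1 s1=0
t1.Δ1 s2=0 clk=0 s4=0 s0=0 s3=1 s1=0
t2.Δ0 s2=0 clk=0 s4=0 s0=0 s3=1 s1=0
t2.Δ1 s2=0 clk=1 s4=0 s0=0 s3=1 s1=0
t2.Δ2 s2=0 clk=1 s4=0 s0=1 s3=1 s1=0
t2.Δ3 s2=1 clk=1 s4=0 s0=1 s3=1 s1=0
t3.Δ0 s2=1 clk=1 s4=0 s0=1 s3=1 s1=0
t3.Δ1 s2=1 clk=0 s4=0 s0=1 s3=1 s1=0
t4.Δ0 s2=1 clk=0 s4=0 s0=1 s3=1 s1=0
t4.Δ1 s2=1 clk=1 s4=0 s0=1 s3=1 s1=0
t4.Δ2 s2=1 clk=1 s4=0 s0=0 s3=1 s1=0
t4.Δ3 s2=0 clk=1 s4=0 s0=0 s3=1 s1=0
t5.Δ0 s2=0 clk=1 s4=0 s0=0 s3=1 s1=0
t5.Δ1 s2=0 clk=0 s4=0 s0=0 s3=1 s1=0
t6.Δ0 s2=0 clk=0 s4=0 s0=0 s3=1 s1=0
t6.Δ1 s2=0 clk=1 s4=0 s0=0 s3=1 s1=0
t6.Δ2 s2=0 clk=1 s4=0 s0=1 s3=1 s1=0
t6.Δ3 s2=1 clk=1 s4=0 s0=1 s3=1 s1=0
t7.Δ0 s2=1 clk=1 s4=0 s0=1 s3=1 s1=0
t7.Δ1 s2=1 clk=0 s4=0 s0=1 s3=1 s1=0
t8.Δ0 s2=1 clk=0 s4=0 s0=1 s3=1 s1=0
t8.Δ1 s2=1 clk=1 s4=0 s0=1 s3=1 s1=0
t8.Δ2 s2=1 clk=1 s4=0 s0=0 s3=1 s1=0
t8.Δ3 s2=0 clk=1 s4=0 s0=0 s3=1 s1=0
t9.Δ0 s2=0 clk=1 s4=0 s0=0 s3=1 s1=0
t9.Δ1 s2=0 clk=0 s4=0 s0=0 s3=1 s1=0
t10.Δ0 s2=0 clk=0 s4=0 s0=0 s3=1 s1=0
t10.Δ1 s2=0 clk=1 s4=0 s0=0 s3=1 s1=0
t10.Δ2 s2=0 clk=1 s4=0 s0=1 s3=1 s1=0
t10.Δ3 s2=1 clk=1 s4=0 s0=1 s3=1 s1=0
t11.Δ0 s2=1 clk=1 s4=0 s0=1 s3=1 s1=0
t11.Δ1 s2=1 clk=0 s4=0 s0=1 s3=1 s1=0
t12.Δ0 s2=1 clk=0 s4=0 s0=1 s3=1 s1=0
t12.Δ1 s2=1 clk=1 s4=0 s0=1 s3=1 s1=0
t12.Δ2 s2=1 clk=1 s4=0 s0=0 s3=1 s1=0
t12.Δ3 s2=0 clk=1 s4=0 s0=0 s3=1 s1=0
t13.Δ0 s2=0 clk=1 s4=0 s0=0 s3=1 s1=0
t13.Δ1 s2=0 clk=0 s4=0 s0=0 s3=1 s1=0
t14.Δ0 s2=0 clk=0 s4=0 s0=0 s3=1 s1=0
t14.Δ1 s2=0 clk=1 s4=0 s0=0 s3=1 s1=0
t14.Δ2 s2=0 clk=1 s4=0 s0=1 s3=1 s1=0
t14.Δ3 s2=1 clk=1 s4=0 s0=1 s3=1 s1=0

0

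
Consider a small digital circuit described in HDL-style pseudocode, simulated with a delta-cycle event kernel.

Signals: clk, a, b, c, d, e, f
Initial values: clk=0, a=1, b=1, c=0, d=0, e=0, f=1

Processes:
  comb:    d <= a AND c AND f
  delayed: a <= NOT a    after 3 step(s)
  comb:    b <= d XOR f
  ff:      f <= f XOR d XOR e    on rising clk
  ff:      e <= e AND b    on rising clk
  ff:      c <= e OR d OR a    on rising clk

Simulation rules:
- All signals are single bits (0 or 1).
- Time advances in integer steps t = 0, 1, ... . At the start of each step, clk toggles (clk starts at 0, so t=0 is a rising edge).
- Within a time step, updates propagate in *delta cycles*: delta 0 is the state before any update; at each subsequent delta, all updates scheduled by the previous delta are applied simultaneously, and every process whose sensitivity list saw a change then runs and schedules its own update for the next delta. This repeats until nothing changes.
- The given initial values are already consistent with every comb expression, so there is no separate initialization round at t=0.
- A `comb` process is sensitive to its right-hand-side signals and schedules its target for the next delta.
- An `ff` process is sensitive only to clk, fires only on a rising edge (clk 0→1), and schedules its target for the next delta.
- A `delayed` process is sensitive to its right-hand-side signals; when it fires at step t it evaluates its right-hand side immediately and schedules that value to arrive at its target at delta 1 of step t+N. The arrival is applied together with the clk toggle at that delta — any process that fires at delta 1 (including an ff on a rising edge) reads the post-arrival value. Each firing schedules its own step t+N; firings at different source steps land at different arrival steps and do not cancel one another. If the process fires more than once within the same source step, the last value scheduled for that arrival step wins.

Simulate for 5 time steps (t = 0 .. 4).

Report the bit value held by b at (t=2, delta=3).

1

[bits: c,f,e,a,b,d,clk]
t=0: Δ0=0101100 Δ1=0101101 Δ2=1101101 Δ3=1101111 Δ4=1101011 | 4Δ
t=1: Δ0=1101011 Δ1=1101010 | 1Δ
t=2: Δ0=1101010 Δ1=1101011 Δ2=1001011 Δ3=1001101 Δ4=1001001 | 4Δ
t=3: Δ0=1001001 Δ1=1001000 | 1Δ
t=4: Δ0=1001000 Δ1=1001001 | 1Δ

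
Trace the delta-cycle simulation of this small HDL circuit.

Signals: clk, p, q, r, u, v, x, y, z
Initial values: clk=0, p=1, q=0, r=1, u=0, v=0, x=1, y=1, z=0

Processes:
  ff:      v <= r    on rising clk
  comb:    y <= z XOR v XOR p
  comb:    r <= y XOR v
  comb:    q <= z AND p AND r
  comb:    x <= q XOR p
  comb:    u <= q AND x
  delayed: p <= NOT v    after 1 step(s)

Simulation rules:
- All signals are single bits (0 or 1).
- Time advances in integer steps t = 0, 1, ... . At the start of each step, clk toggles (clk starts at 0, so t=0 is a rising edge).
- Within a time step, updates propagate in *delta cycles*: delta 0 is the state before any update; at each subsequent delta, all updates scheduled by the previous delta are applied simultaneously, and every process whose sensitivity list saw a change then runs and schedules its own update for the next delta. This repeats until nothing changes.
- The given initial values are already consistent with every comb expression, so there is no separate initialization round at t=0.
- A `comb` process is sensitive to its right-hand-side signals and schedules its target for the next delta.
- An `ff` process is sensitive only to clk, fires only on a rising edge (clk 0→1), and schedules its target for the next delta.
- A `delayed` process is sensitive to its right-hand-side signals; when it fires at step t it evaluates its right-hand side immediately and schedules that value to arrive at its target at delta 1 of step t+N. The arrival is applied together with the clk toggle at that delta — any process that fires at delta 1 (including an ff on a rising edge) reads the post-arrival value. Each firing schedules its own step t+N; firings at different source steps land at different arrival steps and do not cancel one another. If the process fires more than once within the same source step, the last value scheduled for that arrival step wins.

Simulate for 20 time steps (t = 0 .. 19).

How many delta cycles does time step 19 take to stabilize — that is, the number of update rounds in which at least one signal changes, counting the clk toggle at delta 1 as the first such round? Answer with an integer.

t=0 Δ0: r=1 clk=0 q=0 u=0 z=0 y=1 v=0 x=1 p=1
  Δ1: clk:0→1
  Δ2: v:0→1
  Δ3: r:1→0, y:1→0
  Δ4: r:0→1
  (4Δ to stable)
t=1 Δ0: r=1 clk=1 q=0 u=0 z=0 y=0 v=1 x=1 p=1
  Δ1: clk:1→0, p:1→0
  Δ2: y:0→1, x:1→0
  Δ3: r:1→0
  (3Δ to stable)
t=2 Δ0: r=0 clk=0 q=0 u=0 z=0 y=1 v=1 x=0 p=0
  Δ1: clk:0→1
  Δ2: v:1→0
  Δ3: r:0→1, y:1→0
  Δ4: r:1→0
  (4Δ to stable)
t=3 Δ0: r=0 clk=1 q=0 u=0 z=0 y=0 v=0 x=0 p=0
  Δ1: clk:1→0, p:0→1
  Δ2: y:0→1, x:0→1
  Δ3: r:0→1
  (3Δ to stable)
t=4 Δ0: r=1 clk=0 q=0 u=0 z=0 y=1 v=0 x=1 p=1
  Δ1: clk:0→1
  Δ2: v:0→1
  Δ3: r:1→0, y:1→0
  Δ4: r:0→1
  (4Δ to stable)
t=5 Δ0: r=1 clk=1 q=0 u=0 z=0 y=0 v=1 x=1 p=1
  Δ1: clk:1→0, p:1→0
  Δ2: y:0→1, x:1→0
  Δ3: r:1→0
  (3Δ to stable)
t=6 Δ0: r=0 clk=0 q=0 u=0 z=0 y=1 v=1 x=0 p=0
  Δ1: clk:0→1
  Δ2: v:1→0
  Δ3: r:0→1, y:1→0
  Δ4: r:1→0
  (4Δ to stable)
t=7 Δ0: r=0 clk=1 q=0 u=0 z=0 y=0 v=0 x=0 p=0
  Δ1: clk:1→0, p:0→1
  Δ2: y:0→1, x:0→1
  Δ3: r:0→1
  (3Δ to stable)
t=8 Δ0: r=1 clk=0 q=0 u=0 z=0 y=1 v=0 x=1 p=1
  Δ1: clk:0→1
  Δ2: v:0→1
  Δ3: r:1→0, y:1→0
  Δ4: r:0→1
  (4Δ to stable)
t=9 Δ0: r=1 clk=1 q=0 u=0 z=0 y=0 v=1 x=1 p=1
  Δ1: clk:1→0, p:1→0
  Δ2: y:0→1, x:1→0
  Δ3: r:1→0
  (3Δ to stable)
t=10 Δ0: r=0 clk=0 q=0 u=0 z=0 y=1 v=1 x=0 p=0
  Δ1: clk:0→1
  Δ2: v:1→0
  Δ3: r:0→1, y:1→0
  Δ4: r:1→0
  (4Δ to stable)
t=11 Δ0: r=0 clk=1 q=0 u=0 z=0 y=0 v=0 x=0 p=0
  Δ1: clk:1→0, p:0→1
  Δ2: y:0→1, x:0→1
  Δ3: r:0→1
  (3Δ to stable)
t=12 Δ0: r=1 clk=0 q=0 u=0 z=0 y=1 v=0 x=1 p=1
  Δ1: clk:0→1
  Δ2: v:0→1
  Δ3: r:1→0, y:1→0
  Δ4: r:0→1
  (4Δ to stable)
t=13 Δ0: r=1 clk=1 q=0 u=0 z=0 y=0 v=1 x=1 p=1
  Δ1: clk:1→0, p:1→0
  Δ2: y:0→1, x:1→0
  Δ3: r:1→0
  (3Δ to stable)
t=14 Δ0: r=0 clk=0 q=0 u=0 z=0 y=1 v=1 x=0 p=0
  Δ1: clk:0→1
  Δ2: v:1→0
  Δ3: r:0→1, y:1→0
  Δ4: r:1→0
  (4Δ to stable)
t=15 Δ0: r=0 clk=1 q=0 u=0 z=0 y=0 v=0 x=0 p=0
  Δ1: clk:1→0, p:0→1
  Δ2: y:0→1, x:0→1
  Δ3: r:0→1
  (3Δ to stable)
t=16 Δ0: r=1 clk=0 q=0 u=0 z=0 y=1 v=0 x=1 p=1
  Δ1: clk:0→1
  Δ2: v:0→1
  Δ3: r:1→0, y:1→0
  Δ4: r:0→1
  (4Δ to stable)
t=17 Δ0: r=1 clk=1 q=0 u=0 z=0 y=0 v=1 x=1 p=1
  Δ1: clk:1→0, p:1→0
  Δ2: y:0→1, x:1→0
  Δ3: r:1→0
  (3Δ to stable)
t=18 Δ0: r=0 clk=0 q=0 u=0 z=0 y=1 v=1 x=0 p=0
  Δ1: clk:0→1
  Δ2: v:1→0
  Δ3: r:0→1, y:1→0
  Δ4: r:1→0
  (4Δ to stable)
t=19 Δ0: r=0 clk=1 q=0 u=0 z=0 y=0 v=0 x=0 p=0
  Δ1: clk:1→0, p:0→1
  Δ2: y:0→1, x:0→1
  Δ3: r:0→1
  (3Δ to stable)

3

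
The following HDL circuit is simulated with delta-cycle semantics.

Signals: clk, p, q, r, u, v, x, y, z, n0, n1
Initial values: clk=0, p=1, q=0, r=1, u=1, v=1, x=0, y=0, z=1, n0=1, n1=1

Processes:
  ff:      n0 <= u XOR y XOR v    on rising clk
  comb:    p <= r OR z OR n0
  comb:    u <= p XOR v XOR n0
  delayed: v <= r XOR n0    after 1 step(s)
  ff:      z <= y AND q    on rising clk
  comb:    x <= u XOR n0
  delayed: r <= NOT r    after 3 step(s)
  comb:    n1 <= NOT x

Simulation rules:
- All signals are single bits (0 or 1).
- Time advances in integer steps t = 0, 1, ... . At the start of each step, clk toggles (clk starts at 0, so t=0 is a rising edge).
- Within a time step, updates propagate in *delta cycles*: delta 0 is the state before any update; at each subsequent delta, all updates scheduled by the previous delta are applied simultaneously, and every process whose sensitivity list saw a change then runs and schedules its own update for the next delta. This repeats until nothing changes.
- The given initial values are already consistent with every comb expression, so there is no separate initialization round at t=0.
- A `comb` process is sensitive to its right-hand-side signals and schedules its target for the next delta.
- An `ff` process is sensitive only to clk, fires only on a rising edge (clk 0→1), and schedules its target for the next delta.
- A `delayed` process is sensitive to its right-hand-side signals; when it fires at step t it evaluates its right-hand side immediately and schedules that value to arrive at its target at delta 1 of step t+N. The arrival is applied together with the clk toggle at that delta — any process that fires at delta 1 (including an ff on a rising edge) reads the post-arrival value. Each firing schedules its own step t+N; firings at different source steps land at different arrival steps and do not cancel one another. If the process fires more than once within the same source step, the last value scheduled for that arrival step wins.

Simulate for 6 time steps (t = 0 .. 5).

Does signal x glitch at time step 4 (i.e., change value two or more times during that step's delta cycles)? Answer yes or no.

yes

[bits: n1,n0,clk,x,q,z,p,y,v,u,r]
t=0: Δ0=11000110111 Δ1=11100110111 Δ2=10100010111 Δ3=10110010101 Δ4=00100010101 Δ5=10100010101 | 5Δ
t=1: Δ0=10100010101 Δ1=10000010101 | 1Δ
t=2: Δ0=10000010101 Δ1=10100010101 Δ2=11100010101 Δ3=11110010111 Δ4=01100010111 Δ5=11100010111 | 5Δ
t=3: Δ0=11100010111 Δ1=11000010011 Δ2=11000010001 Δ3=11010010001 Δ4=01010010001 | 4Δ
t=4: Δ0=01010010001 Δ1=01110010001 Δ2=00110010001 Δ3=00100010011 Δ4=10110010011 Δ5=00110010011 | 5Δ
t=5: Δ0=00110010011 Δ1=00010010111 Δ2=00010010101 Δ3=00000010101 Δ4=10000010101 | 4Δ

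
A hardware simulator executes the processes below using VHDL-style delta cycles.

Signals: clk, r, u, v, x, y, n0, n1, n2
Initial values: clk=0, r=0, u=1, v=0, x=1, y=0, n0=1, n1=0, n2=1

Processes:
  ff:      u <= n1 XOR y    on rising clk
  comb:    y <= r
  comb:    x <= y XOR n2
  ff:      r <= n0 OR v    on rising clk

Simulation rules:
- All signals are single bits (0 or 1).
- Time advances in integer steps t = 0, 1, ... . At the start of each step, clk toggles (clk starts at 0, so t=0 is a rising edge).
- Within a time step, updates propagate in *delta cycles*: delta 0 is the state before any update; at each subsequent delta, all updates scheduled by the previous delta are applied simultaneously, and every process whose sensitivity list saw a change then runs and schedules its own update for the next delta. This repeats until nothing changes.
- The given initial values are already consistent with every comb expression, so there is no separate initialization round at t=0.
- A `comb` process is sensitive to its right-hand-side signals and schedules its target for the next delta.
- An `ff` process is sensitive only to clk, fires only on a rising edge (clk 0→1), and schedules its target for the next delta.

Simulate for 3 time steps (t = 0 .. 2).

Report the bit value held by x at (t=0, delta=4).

0

t0.Δ0 y=0 u=1 x=1 r=0 n1=0 clk=0 n2=1 v=0 n0=1
t0.Δ1 y=0 u=1 x=1 r=0 n1=0 clk=1 n2=1 v=0 n0=1
t0.Δ2 y=0 u=0 x=1 r=1 n1=0 clk=1 n2=1 v=0 n0=1
t0.Δ3 y=1 u=0 x=1 r=1 n1=0 clk=1 n2=1 v=0 n0=1
t0.Δ4 y=1 u=0 x=0 r=1 n1=0 clk=1 n2=1 v=0 n0=1
t1.Δ0 y=1 u=0 x=0 r=1 n1=0 clk=1 n2=1 v=0 n0=1
t1.Δ1 y=1 u=0 x=0 r=1 n1=0 clk=0 n2=1 v=0 n0=1
t2.Δ0 y=1 u=0 x=0 r=1 n1=0 clk=0 n2=1 v=0 n0=1
t2.Δ1 y=1 u=0 x=0 r=1 n1=0 clk=1 n2=1 v=0 n0=1
t2.Δ2 y=1 u=1 x=0 r=1 n1=0 clk=1 n2=1 v=0 n0=1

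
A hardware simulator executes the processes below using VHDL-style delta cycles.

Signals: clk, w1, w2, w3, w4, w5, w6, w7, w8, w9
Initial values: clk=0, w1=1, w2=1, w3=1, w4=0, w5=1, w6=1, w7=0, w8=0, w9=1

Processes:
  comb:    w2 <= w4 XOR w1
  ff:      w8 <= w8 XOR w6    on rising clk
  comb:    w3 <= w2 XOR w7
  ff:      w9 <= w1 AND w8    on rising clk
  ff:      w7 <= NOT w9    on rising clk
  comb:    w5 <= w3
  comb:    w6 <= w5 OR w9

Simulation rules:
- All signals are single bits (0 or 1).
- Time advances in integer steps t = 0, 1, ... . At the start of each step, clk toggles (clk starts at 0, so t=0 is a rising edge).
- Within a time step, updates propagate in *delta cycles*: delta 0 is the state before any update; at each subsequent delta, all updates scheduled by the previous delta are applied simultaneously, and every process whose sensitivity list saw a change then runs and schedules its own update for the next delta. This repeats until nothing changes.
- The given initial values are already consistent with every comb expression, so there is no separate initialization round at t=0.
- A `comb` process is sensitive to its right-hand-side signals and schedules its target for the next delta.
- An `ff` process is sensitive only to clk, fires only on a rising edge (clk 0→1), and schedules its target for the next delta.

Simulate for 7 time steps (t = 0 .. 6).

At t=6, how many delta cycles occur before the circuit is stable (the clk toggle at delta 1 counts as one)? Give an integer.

[bits: clk,w7,w5,w1,w4,w3,w9,w2,w6,w8]
t=0: Δ0=0011011110 Δ1=1011011110 Δ2=1011010111 | 2Δ
t=1: Δ0=1011010111 Δ1=0011010111 | 1Δ
t=2: Δ0=0011010111 Δ1=1011010111 Δ2=1111011110 Δ3=1111001110 Δ4=1101001110 | 4Δ
t=3: Δ0=1101001110 Δ1=0101001110 | 1Δ
t=4: Δ0=0101001110 Δ1=1101001110 Δ2=1001000111 Δ3=1001010101 Δ4=1011010101 Δ5=1011010111 | 5Δ
t=5: Δ0=1011010111 Δ1=0011010111 | 1Δ
t=6: Δ0=0011010111 Δ1=1011010111 Δ2=1111011110 Δ3=1111001110 Δ4=1101001110 | 4Δ

4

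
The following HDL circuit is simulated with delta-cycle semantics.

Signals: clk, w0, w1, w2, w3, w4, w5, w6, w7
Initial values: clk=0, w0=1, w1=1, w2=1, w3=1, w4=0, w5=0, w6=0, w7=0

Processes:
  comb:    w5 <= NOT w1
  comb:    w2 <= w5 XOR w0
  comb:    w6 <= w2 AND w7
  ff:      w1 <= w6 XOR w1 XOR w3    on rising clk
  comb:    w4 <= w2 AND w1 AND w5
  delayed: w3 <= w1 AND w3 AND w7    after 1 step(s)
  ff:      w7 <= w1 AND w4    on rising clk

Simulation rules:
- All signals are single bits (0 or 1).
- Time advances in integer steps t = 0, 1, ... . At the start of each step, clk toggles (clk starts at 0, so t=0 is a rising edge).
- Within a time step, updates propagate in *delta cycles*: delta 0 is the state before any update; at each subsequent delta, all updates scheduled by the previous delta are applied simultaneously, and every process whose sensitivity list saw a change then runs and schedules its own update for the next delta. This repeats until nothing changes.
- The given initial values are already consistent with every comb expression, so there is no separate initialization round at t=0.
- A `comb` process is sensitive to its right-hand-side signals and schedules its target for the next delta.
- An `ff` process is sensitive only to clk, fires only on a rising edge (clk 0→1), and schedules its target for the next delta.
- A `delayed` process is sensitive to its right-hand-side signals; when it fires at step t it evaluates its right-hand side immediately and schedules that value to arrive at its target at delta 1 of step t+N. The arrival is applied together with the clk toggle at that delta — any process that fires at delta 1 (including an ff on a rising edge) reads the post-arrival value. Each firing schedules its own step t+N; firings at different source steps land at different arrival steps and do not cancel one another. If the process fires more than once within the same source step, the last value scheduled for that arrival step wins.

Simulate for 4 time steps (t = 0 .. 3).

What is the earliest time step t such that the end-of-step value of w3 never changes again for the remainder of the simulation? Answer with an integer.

1

t0.Δ0 w1=1 w3=1 clk=0 w0=1 w4=0 w5=0 w7=0 w6=0 w2=1
t0.Δ1 w1=1 w3=1 clk=1 w0=1 w4=0 w5=0 w7=0 w6=0 w2=1
t0.Δ2 w1=0 w3=1 clk=1 w0=1 w4=0 w5=0 w7=0 w6=0 w2=1
t0.Δ3 w1=0 w3=1 clk=1 w0=1 w4=0 w5=1 w7=0 w6=0 w2=1
t0.Δ4 w1=0 w3=1 clk=1 w0=1 w4=0 w5=1 w7=0 w6=0 w2=0
t1.Δ0 w1=0 w3=1 clk=1 w0=1 w4=0 w5=1 w7=0 w6=0 w2=0
t1.Δ1 w1=0 w3=0 clk=0 w0=1 w4=0 w5=1 w7=0 w6=0 w2=0
t2.Δ0 w1=0 w3=0 clk=0 w0=1 w4=0 w5=1 w7=0 w6=0 w2=0
t2.Δ1 w1=0 w3=0 clk=1 w0=1 w4=0 w5=1 w7=0 w6=0 w2=0
t3.Δ0 w1=0 w3=0 clk=1 w0=1 w4=0 w5=1 w7=0 w6=0 w2=0
t3.Δ1 w1=0 w3=0 clk=0 w0=1 w4=0 w5=1 w7=0 w6=0 w2=0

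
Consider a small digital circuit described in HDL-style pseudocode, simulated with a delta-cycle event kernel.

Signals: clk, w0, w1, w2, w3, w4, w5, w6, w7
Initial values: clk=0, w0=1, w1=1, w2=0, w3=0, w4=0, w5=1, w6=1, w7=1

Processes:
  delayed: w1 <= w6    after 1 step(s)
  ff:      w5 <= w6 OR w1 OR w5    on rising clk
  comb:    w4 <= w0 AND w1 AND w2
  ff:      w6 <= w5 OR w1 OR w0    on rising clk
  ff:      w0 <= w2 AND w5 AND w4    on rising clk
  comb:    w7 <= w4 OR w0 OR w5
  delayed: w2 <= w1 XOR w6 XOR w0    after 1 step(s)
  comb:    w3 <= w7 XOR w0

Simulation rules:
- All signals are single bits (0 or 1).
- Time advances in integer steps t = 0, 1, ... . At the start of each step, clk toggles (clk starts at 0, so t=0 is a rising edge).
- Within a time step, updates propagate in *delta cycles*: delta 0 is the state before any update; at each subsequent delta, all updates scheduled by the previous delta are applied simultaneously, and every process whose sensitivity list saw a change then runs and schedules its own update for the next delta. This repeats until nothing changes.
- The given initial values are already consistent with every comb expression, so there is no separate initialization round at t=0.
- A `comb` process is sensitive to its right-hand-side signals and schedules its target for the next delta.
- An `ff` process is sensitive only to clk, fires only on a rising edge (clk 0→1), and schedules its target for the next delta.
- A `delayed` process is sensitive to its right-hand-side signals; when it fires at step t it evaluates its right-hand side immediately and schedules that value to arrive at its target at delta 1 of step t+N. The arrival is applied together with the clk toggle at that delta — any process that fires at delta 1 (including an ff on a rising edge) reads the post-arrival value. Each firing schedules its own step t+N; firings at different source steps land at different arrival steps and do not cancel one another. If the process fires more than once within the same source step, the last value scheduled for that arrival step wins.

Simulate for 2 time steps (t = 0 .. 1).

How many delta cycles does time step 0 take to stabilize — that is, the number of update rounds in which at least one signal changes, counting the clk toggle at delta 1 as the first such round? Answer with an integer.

3

[bits: clk,w1,w4,w7,w2,w6,w3,w0,w5]
t=0: Δ0=010101011 Δ1=110101011 Δ2=110101001 Δ3=110101101 | 3Δ
t=1: Δ0=110101101 Δ1=010101101 | 1Δ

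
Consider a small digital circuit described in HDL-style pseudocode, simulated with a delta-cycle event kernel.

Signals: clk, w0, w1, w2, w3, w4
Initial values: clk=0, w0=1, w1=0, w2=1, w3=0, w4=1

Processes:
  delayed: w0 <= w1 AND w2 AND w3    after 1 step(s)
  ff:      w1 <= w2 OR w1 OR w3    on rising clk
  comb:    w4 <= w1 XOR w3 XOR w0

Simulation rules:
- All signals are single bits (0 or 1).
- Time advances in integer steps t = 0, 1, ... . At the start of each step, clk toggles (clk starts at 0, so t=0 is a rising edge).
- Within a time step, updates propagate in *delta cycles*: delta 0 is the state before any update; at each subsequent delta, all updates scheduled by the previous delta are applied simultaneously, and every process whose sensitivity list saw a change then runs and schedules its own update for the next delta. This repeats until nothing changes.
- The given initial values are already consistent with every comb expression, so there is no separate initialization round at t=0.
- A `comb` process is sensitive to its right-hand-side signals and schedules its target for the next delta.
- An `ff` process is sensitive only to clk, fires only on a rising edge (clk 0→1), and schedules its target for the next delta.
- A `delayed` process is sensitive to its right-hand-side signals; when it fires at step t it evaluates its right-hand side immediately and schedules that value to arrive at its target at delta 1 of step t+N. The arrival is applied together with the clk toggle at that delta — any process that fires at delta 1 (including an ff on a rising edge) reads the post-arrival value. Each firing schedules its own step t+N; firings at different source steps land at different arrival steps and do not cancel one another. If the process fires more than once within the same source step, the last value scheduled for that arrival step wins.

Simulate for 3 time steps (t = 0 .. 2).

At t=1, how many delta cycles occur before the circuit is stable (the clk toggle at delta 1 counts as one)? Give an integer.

2

[bits: w4,clk,w1,w2,w3,w0]
t=0: Δ0=100101 Δ1=110101 Δ2=111101 Δ3=011101 | 3Δ
t=1: Δ0=011101 Δ1=001100 Δ2=101100 | 2Δ
t=2: Δ0=101100 Δ1=111100 | 1Δ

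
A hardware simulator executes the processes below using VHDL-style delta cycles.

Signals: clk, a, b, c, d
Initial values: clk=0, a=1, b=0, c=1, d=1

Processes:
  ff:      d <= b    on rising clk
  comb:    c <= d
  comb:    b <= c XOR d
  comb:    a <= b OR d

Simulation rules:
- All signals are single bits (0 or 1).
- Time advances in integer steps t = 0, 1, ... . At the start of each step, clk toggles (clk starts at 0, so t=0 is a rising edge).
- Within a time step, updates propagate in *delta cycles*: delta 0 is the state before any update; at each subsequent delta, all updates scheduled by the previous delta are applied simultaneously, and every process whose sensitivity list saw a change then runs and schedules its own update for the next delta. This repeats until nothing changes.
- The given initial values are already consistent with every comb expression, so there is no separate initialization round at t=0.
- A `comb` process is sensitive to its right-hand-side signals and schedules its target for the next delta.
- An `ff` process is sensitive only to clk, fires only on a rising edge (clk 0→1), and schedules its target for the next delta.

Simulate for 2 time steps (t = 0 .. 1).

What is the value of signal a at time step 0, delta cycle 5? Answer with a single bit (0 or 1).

0

t=0 Δ0: b=0 clk=0 d=1 a=1 c=1
  Δ1: clk:0→1
  Δ2: d:1→0
  Δ3: b:0→1, a:1→0, c:1→0
  Δ4: b:1→0, a:0→1
  Δ5: a:1→0
  (5Δ to stable)
t=1 Δ0: b=0 clk=1 d=0 a=0 c=0
  Δ1: clk:1→0
  (1Δ to stable)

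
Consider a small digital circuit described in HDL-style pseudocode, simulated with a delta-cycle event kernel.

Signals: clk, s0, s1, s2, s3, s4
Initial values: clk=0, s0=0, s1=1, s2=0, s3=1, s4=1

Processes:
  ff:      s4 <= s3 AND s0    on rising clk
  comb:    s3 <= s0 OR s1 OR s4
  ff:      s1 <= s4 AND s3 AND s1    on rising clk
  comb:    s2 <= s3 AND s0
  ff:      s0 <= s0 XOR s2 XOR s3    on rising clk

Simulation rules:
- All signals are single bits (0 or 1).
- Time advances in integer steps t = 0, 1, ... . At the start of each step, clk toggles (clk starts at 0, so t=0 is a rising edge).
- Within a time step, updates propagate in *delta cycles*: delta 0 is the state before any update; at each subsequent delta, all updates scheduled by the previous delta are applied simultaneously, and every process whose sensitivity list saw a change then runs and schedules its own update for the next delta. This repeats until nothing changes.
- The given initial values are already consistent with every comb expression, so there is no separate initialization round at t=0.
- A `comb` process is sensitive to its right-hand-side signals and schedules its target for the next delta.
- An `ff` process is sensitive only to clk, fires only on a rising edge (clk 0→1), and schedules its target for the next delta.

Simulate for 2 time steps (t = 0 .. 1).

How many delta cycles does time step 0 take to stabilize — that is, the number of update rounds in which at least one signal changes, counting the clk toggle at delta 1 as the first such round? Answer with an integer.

t0.Δ0 s3=1 clk=0 s2=0 s0=0 s4=1 s1=1
t0.Δ1 s3=1 clk=1 s2=0 s0=0 s4=1 s1=1
t0.Δ2 s3=1 clk=1 s2=0 s0=1 s4=0 s1=1
t0.Δ3 s3=1 clk=1 s2=1 s0=1 s4=0 s1=1
t1.Δ0 s3=1 clk=1 s2=1 s0=1 s4=0 s1=1
t1.Δ1 s3=1 clk=0 s2=1 s0=1 s4=0 s1=1

3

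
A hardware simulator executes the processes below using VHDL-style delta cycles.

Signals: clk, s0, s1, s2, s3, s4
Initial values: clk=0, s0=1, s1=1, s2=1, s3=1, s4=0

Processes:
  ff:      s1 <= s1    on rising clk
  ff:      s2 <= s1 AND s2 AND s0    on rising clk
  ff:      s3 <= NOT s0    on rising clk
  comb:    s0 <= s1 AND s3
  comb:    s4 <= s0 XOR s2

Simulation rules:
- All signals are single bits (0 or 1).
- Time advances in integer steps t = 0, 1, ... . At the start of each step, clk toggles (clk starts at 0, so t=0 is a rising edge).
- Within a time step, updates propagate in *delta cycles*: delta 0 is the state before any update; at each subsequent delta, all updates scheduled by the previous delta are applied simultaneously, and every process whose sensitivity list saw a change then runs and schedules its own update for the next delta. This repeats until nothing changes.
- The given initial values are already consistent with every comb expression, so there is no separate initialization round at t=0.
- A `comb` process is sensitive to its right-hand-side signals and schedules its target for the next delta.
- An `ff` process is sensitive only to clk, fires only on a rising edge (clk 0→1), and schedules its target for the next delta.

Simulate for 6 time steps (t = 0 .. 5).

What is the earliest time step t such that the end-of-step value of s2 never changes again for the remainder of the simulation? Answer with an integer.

2

[bits: s0,s2,s4,s1,clk,s3]
t=0: Δ0=110101 Δ1=110111 Δ2=110110 Δ3=010110 Δ4=011110 | 4Δ
t=1: Δ0=011110 Δ1=011100 | 1Δ
t=2: Δ0=011100 Δ1=011110 Δ2=001111 Δ3=100111 Δ4=101111 | 4Δ
t=3: Δ0=101111 Δ1=101101 | 1Δ
t=4: Δ0=101101 Δ1=101111 Δ2=101110 Δ3=001110 Δ4=000110 | 4Δ
t=5: Δ0=000110 Δ1=000100 | 1Δ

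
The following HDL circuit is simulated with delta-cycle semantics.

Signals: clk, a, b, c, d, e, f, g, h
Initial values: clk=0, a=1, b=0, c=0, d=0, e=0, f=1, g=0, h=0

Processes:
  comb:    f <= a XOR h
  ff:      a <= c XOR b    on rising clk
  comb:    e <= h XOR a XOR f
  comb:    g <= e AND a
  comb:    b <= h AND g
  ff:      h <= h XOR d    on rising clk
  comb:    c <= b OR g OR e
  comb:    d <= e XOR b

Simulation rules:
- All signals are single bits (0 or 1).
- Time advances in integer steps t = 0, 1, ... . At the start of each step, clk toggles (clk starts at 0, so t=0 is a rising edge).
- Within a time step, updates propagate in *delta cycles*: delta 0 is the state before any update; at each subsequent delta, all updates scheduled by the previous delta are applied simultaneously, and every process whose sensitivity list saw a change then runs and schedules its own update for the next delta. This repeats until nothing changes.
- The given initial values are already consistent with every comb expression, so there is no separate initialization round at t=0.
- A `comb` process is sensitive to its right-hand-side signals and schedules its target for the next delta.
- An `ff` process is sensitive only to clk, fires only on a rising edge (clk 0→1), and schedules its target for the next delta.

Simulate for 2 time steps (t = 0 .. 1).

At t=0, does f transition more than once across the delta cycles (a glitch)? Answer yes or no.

t=0 Δ0: f=1 c=0 g=0 a=1 h=0 e=0 d=0 clk=0 b=0
  Δ1: clk:0→1
  Δ2: a:1→0
  Δ3: f:1→0, e:0→1
  Δ4: c:0→1, e:1→0, d:0→1
  Δ5: c:1→0, d:1→0
  (5Δ to stable)
t=1 Δ0: f=0 c=0 g=0 a=0 h=0 e=0 d=0 clk=1 b=0
  Δ1: clk:1→0
  (1Δ to stable)

no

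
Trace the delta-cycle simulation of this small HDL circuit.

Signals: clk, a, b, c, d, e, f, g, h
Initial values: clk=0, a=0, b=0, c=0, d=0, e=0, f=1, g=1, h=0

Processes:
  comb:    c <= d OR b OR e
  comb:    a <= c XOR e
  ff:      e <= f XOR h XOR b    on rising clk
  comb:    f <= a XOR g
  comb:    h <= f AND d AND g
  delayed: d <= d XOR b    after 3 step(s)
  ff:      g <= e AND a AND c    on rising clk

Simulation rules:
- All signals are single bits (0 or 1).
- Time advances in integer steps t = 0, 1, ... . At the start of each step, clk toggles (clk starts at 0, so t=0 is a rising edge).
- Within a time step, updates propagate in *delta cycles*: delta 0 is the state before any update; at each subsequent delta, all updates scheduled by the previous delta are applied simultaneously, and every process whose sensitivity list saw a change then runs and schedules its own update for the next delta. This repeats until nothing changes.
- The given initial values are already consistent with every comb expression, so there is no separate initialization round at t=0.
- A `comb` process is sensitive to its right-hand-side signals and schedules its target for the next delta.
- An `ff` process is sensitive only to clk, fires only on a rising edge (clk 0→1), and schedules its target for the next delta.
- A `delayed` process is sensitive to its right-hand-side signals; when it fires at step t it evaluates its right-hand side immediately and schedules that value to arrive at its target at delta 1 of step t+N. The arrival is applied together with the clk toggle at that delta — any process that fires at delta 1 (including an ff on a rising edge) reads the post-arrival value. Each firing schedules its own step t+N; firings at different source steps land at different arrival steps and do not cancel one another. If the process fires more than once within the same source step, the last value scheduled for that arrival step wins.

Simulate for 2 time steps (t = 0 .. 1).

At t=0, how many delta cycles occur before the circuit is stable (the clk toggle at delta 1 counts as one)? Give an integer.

5

t0.Δ0 a=0 clk=0 b=0 e=0 g=1 h=0 c=0 d=0 f=1
t0.Δ1 a=0 clk=1 b=0 e=0 g=1 h=0 c=0 d=0 f=1
t0.Δ2 a=0 clk=1 b=0 e=1 g=0 h=0 c=0 d=0 f=1
t0.Δ3 a=1 clk=1 b=0 e=1 g=0 h=0 c=1 d=0 f=0
t0.Δ4 a=0 clk=1 b=0 e=1 g=0 h=0 c=1 d=0 f=1
t0.Δ5 a=0 clk=1 b=0 e=1 g=0 h=0 c=1 d=0 f=0
t1.Δ0 a=0 clk=1 b=0 e=1 g=0 h=0 c=1 d=0 f=0
t1.Δ1 a=0 clk=0 b=0 e=1 g=0 h=0 c=1 d=0 f=0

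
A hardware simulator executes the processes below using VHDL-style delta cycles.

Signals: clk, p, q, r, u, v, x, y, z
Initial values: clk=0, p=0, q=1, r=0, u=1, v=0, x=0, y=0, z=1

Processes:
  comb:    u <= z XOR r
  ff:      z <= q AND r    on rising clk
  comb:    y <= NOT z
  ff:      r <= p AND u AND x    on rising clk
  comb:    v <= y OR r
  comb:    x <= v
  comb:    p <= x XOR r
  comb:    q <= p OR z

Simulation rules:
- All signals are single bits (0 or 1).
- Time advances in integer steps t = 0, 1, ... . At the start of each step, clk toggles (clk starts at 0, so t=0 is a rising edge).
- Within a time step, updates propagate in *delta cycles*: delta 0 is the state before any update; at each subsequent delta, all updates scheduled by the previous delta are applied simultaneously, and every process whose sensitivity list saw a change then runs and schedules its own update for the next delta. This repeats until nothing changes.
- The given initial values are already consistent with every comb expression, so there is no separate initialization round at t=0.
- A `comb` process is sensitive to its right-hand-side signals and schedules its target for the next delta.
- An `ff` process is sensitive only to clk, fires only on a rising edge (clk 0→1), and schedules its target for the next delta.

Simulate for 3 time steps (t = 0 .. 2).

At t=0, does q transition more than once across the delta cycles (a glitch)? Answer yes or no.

[bits: z,q,r,x,p,u,y,clk,v]
t=0: Δ0=110001000 Δ1=110001010 Δ2=010001010 Δ3=000000110 Δ4=000000111 Δ5=000100111 Δ6=000110111 Δ7=010110111 | 7Δ
t=1: Δ0=010110111 Δ1=010110101 | 1Δ
t=2: Δ0=010110101 Δ1=010110111 | 1Δ

yes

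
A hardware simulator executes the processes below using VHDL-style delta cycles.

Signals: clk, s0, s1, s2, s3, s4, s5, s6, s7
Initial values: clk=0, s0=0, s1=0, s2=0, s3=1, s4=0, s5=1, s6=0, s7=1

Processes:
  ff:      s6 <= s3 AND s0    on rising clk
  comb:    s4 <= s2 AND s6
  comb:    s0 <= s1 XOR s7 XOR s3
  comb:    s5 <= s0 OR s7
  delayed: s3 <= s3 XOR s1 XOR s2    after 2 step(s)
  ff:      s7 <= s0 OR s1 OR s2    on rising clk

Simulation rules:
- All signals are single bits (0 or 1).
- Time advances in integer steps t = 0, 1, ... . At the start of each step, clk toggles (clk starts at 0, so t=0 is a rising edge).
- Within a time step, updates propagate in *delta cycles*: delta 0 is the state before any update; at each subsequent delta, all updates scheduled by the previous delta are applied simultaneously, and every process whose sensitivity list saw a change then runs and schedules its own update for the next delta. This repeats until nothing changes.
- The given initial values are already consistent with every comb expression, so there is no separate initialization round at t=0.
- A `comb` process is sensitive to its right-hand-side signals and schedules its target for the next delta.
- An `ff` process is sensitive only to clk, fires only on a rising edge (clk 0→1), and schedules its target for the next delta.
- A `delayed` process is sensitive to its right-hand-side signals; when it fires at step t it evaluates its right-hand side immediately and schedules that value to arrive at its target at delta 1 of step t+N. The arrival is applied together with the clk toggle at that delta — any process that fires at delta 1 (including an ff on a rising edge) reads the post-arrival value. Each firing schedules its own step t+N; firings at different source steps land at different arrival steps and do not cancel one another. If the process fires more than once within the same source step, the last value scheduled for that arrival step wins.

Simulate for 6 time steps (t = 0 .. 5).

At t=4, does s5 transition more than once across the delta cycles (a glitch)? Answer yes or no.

yes

[bits: s5,s2,s0,clk,s6,s4,s3,s1,s7]
t=0: Δ0=100000101 Δ1=100100101 Δ2=100100100 Δ3=001100100 Δ4=101100100 | 4Δ
t=1: Δ0=101100100 Δ1=101000100 | 1Δ
t=2: Δ0=101000100 Δ1=101100100 Δ2=101110101 Δ3=100110101 | 3Δ
t=3: Δ0=100110101 Δ1=100010101 | 1Δ
t=4: Δ0=100010101 Δ1=100110101 Δ2=100100100 Δ3=001100100 Δ4=101100100 | 4Δ
t=5: Δ0=101100100 Δ1=101000100 | 1Δ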